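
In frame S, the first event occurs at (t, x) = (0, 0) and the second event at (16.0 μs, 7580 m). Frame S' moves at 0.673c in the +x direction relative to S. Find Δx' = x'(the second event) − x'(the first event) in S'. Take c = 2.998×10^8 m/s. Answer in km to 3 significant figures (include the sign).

Δx' ≈ 5.88 km

γ = 1/√(1 − 0.673²) = 1.3520
Δx' = γ(Δx − vΔt) = 1.3520 × (7580 m − 0.673×(2.998×10^8 m/s)×16.0×10^-6 s)
= 1.3520 × (4351.8 m) = 5.88 km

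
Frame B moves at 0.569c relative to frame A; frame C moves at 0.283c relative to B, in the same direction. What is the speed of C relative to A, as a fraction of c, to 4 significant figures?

Compose boost 2: (0.283 + 0.569)/(1 + 0.283×0.569) = 0.8520/1.16103 = 0.7338

u ≈ 0.7338c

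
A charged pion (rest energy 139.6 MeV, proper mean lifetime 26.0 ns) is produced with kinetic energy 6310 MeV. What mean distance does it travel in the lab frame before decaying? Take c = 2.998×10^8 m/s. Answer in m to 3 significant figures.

γ = 1 + K/(m₀c²) = 1 + 6310/139.6 = 46.201
β = √(1 − 1/γ²) = 0.99977
Dilated lifetime: γτ₀ = 46.201 × 26.0 ns = 1201.2 ns
d = βc·γτ₀ = 0.99977 × (2.998×10^8 m/s) × 1.2012×10^-6 s = 360 m

d ≈ 360 m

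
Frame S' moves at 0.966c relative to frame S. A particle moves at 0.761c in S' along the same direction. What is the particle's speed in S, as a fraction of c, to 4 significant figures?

u ≈ 0.9953c

Relativistic velocity addition: u = (u' + v)/(1 + u'v/c²)
= (0.761 + 0.966)/(1 + 0.761×0.966) = 1.727/1.73513 = 0.9953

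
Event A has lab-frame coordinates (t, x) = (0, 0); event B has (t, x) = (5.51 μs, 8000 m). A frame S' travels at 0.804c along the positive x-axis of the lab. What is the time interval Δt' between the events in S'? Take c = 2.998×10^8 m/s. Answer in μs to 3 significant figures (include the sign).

Δt' ≈ -26.8 μs

γ = 1/√(1 − 0.804²) = 1.6817
Δt' = γ(Δt − vΔx/c²) = 1.6817 × (5.51 μs − 0.804×8000 m / (2.998×10^8 m/s))
= 1.6817 × (-15.944 μs) = -26.8 μs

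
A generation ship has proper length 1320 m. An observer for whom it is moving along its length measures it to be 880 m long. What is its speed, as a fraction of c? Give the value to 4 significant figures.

β ≈ 0.7454

γ = L₀/L = 1320/880 = 1.50000
β = √(1 − 1/γ²) = 0.7454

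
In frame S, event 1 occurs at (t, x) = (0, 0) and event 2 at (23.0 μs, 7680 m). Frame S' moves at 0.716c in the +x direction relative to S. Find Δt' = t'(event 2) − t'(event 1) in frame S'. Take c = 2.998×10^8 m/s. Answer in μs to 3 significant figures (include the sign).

Δt' ≈ 6.67 μs

γ = 1/√(1 − 0.716²) = 1.4325
Δt' = γ(Δt − vΔx/c²) = 1.4325 × (23.0 μs − 0.716×7680 m / (2.998×10^8 m/s))
= 1.4325 × (4.6582 μs) = 6.67 μs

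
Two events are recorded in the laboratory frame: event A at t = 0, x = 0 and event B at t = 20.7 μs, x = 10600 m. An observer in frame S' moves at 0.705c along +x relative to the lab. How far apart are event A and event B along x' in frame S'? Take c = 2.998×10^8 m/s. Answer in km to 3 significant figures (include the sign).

Δx' ≈ 8.78 km

γ = 1/√(1 − 0.705²) = 1.4100
Δx' = γ(Δx − vΔt) = 1.4100 × (10600 m − 0.705×(2.998×10^8 m/s)×20.7×10^-6 s)
= 1.4100 × (6224.9 m) = 8.78 km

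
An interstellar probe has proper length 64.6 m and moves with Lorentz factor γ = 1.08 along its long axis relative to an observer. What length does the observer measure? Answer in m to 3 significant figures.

L ≈ 59.8 m

γ = 1.08 (given)
Length contraction: L = L₀/γ = 64.6/1.08 = 59.8 m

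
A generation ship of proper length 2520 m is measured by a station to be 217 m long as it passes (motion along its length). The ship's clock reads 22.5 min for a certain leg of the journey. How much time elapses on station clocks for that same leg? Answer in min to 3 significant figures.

Δt ≈ 261 min

Length contraction ⇒ γ = L₀/L = 2520/217 = 11.613
Time dilation: Δt = γτ₀ = 11.613 × 22.5 min = 261 min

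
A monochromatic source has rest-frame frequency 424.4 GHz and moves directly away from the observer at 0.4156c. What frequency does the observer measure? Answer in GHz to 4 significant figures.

f_obs ≈ 272.7 GHz

Relativistic Doppler: f_obs = f_src √((1−β)/(1+β))
= 424.4 × √(0.584400/1.41560) = 424.4 × 0.642517 = 272.7 GHz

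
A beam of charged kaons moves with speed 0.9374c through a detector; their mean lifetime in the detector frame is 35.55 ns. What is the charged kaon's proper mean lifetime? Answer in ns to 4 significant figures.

γ = 1/√(1 − 0.9374²) = 2.87146
Proper time: τ₀ = Δt/γ = 35.55/2.87146 = 12.38 ns

τ₀ ≈ 12.38 ns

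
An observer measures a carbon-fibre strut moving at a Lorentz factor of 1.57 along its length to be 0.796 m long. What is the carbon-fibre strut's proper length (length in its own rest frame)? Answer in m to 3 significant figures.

L₀ ≈ 1.25 m

γ = 1.57 (given)
L₀ = γL = 1.57 × 0.796 = 1.25 m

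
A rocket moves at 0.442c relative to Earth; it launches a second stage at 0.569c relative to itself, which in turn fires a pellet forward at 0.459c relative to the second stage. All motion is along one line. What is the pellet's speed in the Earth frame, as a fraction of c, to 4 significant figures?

Compose boost 2: (0.569 + 0.442)/(1 + 0.569×0.442) = 1.011/1.25150 = 0.807832
Compose boost 3: (0.459 + 0.807832)/(1 + 0.459×0.807832) = 1.26683/1.37079 = 0.9242

u ≈ 0.9242c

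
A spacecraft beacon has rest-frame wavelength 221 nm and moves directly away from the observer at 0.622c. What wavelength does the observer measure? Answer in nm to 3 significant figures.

λ_obs ≈ 458 nm

Relativistic Doppler: λ_obs = λ_src √((1+β)/(1−β))
= 221 × √(1.6220/0.37800) = 221 × 2.0715 = 458 nm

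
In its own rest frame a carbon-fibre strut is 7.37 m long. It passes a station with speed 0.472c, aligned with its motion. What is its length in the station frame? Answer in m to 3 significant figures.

γ = 1/√(1 − 0.472²) = 1.1343
Length contraction: L = L₀/γ = 7.37/1.1343 = 6.50 m

L ≈ 6.50 m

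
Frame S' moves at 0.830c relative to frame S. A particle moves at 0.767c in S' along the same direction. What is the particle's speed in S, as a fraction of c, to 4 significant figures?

Relativistic velocity addition: u = (u' + v)/(1 + u'v/c²)
= (0.767 + 0.830)/(1 + 0.767×0.830) = 1.597/1.63661 = 0.9758

u ≈ 0.9758c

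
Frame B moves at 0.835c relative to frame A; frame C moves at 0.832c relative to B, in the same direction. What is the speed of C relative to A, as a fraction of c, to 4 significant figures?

Compose boost 2: (0.832 + 0.835)/(1 + 0.832×0.835) = 1.667/1.69472 = 0.9836

u ≈ 0.9836c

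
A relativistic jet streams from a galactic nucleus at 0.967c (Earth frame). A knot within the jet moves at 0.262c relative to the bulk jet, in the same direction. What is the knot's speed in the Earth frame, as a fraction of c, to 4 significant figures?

u ≈ 0.9806c

Relativistic velocity addition: u = (u' + v)/(1 + u'v/c²)
= (0.262 + 0.967)/(1 + 0.262×0.967) = 1.229/1.25335 = 0.9806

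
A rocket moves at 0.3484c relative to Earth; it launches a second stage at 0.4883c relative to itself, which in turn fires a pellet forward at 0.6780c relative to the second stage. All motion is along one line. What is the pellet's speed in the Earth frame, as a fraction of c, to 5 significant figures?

Compose boost 2: (0.4883 + 0.3484)/(1 + 0.4883×0.3484) = 0.83670/1.170124 = 0.7150526
Compose boost 3: (0.6780 + 0.7150526)/(1 + 0.6780×0.7150526) = 1.393053/1.484806 = 0.93821

u ≈ 0.93821c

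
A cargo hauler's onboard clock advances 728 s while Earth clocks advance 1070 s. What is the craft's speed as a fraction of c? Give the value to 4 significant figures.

γ = Δt/τ₀ = 1070/728 = 1.46978
β = √(1 − 1/γ²) = √(1 − 1/1.46978²) = 0.7329

β ≈ 0.7329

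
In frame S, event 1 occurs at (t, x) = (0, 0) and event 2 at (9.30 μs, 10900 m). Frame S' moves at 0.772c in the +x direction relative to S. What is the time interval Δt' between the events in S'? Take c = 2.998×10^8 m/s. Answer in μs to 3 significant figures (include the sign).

Δt' ≈ -29.5 μs

γ = 1/√(1 − 0.772²) = 1.5733
Δt' = γ(Δt − vΔx/c²) = 1.5733 × (9.30 μs − 0.772×10900 m / (2.998×10^8 m/s))
= 1.5733 × (-18.768 μs) = -29.5 μs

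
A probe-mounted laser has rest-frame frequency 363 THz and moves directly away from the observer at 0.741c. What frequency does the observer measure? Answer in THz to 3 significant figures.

f_obs ≈ 140 THz

Relativistic Doppler: f_obs = f_src √((1−β)/(1+β))
= 363 × √(0.25900/1.7410) = 363 × 0.38570 = 140 THz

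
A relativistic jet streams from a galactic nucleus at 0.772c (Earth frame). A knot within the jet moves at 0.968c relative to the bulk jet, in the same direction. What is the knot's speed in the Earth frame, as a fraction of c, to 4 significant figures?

u ≈ 0.9958c

Relativistic velocity addition: u = (u' + v)/(1 + u'v/c²)
= (0.968 + 0.772)/(1 + 0.968×0.772) = 1.740/1.74730 = 0.9958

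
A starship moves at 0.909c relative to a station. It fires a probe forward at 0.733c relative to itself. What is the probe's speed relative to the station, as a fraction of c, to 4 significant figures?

u ≈ 0.9854c

Relativistic velocity addition: u = (u' + v)/(1 + u'v/c²)
= (0.733 + 0.909)/(1 + 0.733×0.909) = 1.642/1.66630 = 0.9854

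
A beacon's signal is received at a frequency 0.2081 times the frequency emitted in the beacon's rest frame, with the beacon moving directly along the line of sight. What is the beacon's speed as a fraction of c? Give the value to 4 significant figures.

f_obs/f_src = √((1−β)/(1+β)) = 0.2081  ⇒  (1−β)/(1+β) = 0.0433056
β = |1 − D²|/(1 + D²) = |1 − 0.0433056|/(1 + 0.0433056) = 0.9170

β ≈ 0.9170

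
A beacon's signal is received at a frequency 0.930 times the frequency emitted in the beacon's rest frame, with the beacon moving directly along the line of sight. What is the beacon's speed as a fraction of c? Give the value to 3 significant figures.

f_obs/f_src = √((1−β)/(1+β)) = 0.930  ⇒  (1−β)/(1+β) = 0.86490
β = |1 − D²|/(1 + D²) = |1 − 0.86490|/(1 + 0.86490) = 0.0724

β ≈ 0.0724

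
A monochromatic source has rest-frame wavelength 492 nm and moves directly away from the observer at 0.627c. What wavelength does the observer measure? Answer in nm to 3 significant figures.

Relativistic Doppler: λ_obs = λ_src √((1+β)/(1−β))
= 492 × √(1.6270/0.37300) = 492 × 2.0885 = 1030 nm

λ_obs ≈ 1030 nm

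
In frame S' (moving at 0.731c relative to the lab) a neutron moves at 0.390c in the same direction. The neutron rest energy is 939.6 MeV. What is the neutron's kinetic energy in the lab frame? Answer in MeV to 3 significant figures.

u_lab = (0.390 + 0.731)/(1 + 0.390×0.731) = 0.872312
γ = 1/√(1 − 0.872312²) = 2.0452
K = (γ − 1)m₀c² = (2.0452 − 1) × 939.6 = 1.0452 × 939.6 = 982 MeV

K ≈ 982 MeV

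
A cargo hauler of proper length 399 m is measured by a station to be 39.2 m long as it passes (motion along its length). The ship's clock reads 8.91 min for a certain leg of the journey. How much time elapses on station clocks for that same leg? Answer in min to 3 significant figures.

Length contraction ⇒ γ = L₀/L = 399/39.2 = 10.179
Time dilation: Δt = γτ₀ = 10.179 × 8.91 min = 90.7 min

Δt ≈ 90.7 min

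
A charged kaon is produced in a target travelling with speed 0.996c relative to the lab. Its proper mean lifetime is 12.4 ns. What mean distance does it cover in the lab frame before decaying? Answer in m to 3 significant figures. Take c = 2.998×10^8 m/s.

d ≈ 41.4 m

γ = 1/√(1 − 0.996²) = 11.192
Dilated lifetime: Δt = γτ₀ = 11.192 × 12.4 ns = 138.78 ns
d = vΔt = 0.996c × 138.78 ns = 2.9860×10^8 m/s × 1.3878×10^-7 s = 41.4 m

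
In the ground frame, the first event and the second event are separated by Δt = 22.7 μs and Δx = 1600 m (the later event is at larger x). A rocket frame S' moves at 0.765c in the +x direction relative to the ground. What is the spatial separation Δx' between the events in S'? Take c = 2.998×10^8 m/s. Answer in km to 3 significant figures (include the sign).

Δx' ≈ -5.60 km

γ = 1/√(1 − 0.765²) = 1.5527
Δx' = γ(Δx − vΔt) = 1.5527 × (1600 m − 0.765×(2.998×10^8 m/s)×22.7×10^-6 s)
= 1.5527 × (-3606.2 m) = -5.60 km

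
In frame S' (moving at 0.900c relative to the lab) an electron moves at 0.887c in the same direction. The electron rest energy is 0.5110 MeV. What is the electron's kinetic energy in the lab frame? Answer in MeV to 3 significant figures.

u_lab = (0.887 + 0.900)/(1 + 0.887×0.900) = 0.993716
γ = 1/√(1 − 0.993716²) = 8.9343
K = (γ − 1)m₀c² = (8.9343 − 1) × 0.5110 = 7.9343 × 0.5110 = 4.05 MeV

K ≈ 4.05 MeV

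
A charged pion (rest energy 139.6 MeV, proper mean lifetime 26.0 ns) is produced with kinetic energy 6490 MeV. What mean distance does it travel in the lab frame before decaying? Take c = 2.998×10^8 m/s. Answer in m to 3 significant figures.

d ≈ 370 m

γ = 1 + K/(m₀c²) = 1 + 6490/139.6 = 47.490
β = √(1 − 1/γ²) = 0.99978
Dilated lifetime: γτ₀ = 47.490 × 26.0 ns = 1234.7 ns
d = βc·γτ₀ = 0.99978 × (2.998×10^8 m/s) × 1.2347×10^-6 s = 370 m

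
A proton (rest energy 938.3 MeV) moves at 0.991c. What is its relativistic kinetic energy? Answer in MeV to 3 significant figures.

K ≈ 6070 MeV

γ = 1/√(1 − 0.991²) = 7.4704
K = (γ − 1)m₀c² = (7.4704 − 1) × 938.3 MeV = 6.4704 × 938.3 MeV = 6070 MeV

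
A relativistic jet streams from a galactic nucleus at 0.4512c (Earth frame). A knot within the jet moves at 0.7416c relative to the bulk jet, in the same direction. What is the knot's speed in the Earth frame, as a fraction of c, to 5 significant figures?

Relativistic velocity addition: u = (u' + v)/(1 + u'v/c²)
= (0.7416 + 0.4512)/(1 + 0.7416×0.4512) = 1.1928/1.334610 = 0.89374

u ≈ 0.89374c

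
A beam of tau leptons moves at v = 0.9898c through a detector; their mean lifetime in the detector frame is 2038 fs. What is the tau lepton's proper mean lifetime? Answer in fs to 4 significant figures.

τ₀ ≈ 290.3 fs

γ = 1/√(1 − 0.9898²) = 7.01932
Proper time: τ₀ = Δt/γ = 2038/7.01932 = 290.3 fs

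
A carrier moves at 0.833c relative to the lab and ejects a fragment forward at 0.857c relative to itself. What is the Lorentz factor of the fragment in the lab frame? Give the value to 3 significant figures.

γ ≈ 6.01

u_lab = (0.857 + 0.833)/(1 + 0.857×0.833) = 1.690/1.71388 = 0.986066
γ = 1/√(1 − 0.986066²) = 6.01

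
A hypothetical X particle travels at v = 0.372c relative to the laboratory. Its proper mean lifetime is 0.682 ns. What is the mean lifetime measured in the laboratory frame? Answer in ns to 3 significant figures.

Δt ≈ 0.735 ns

γ = 1/√(1 − 0.372²) = 1.0773
Time dilation: Δt = γτ₀ = 1.0773 × 0.682 ns = 0.735 ns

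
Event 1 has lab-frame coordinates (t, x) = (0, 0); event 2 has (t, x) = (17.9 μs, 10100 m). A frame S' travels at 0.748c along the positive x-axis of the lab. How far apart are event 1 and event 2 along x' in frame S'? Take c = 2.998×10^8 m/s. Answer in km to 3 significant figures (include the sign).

γ = 1/√(1 − 0.748²) = 1.5067
Δx' = γ(Δx − vΔt) = 1.5067 × (10100 m − 0.748×(2.998×10^8 m/s)×17.9×10^-6 s)
= 1.5067 × (6085.9 m) = 9.17 km

Δx' ≈ 9.17 km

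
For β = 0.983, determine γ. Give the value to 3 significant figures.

γ ≈ 5.45

γ = 1/√(1 − β²) = 1/√(1 − 0.983²) = 1/√(0.033711) = 5.45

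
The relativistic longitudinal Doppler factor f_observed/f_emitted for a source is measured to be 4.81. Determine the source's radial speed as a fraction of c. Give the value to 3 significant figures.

β ≈ 0.917

f_obs/f_src = √((1+β)/(1−β)) = 4.81  ⇒  (1+β)/(1−β) = 23.136
β = |1 − D²|/(1 + D²) = |1 − 23.136|/(1 + 23.136) = 0.917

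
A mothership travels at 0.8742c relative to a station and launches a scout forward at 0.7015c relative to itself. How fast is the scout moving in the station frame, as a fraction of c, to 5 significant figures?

u ≈ 0.97672c

Compose boost 2: (0.7015 + 0.8742)/(1 + 0.7015×0.8742) = 1.5757/1.613251 = 0.97672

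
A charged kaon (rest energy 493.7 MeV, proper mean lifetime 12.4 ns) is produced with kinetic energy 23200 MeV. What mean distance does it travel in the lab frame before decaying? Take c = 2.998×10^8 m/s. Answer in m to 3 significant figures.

d ≈ 178 m

γ = 1 + K/(m₀c²) = 1 + 23200/493.7 = 47.992
β = √(1 − 1/γ²) = 0.99978
Dilated lifetime: γτ₀ = 47.992 × 12.4 ns = 595.10 ns
d = βc·γτ₀ = 0.99978 × (2.998×10^8 m/s) × 5.9510×10^-7 s = 178 m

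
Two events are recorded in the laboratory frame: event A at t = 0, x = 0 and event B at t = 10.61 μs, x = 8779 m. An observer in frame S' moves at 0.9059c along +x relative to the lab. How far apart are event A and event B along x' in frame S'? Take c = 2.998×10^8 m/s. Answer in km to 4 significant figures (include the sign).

γ = 1/√(1 − 0.9059²) = 2.36132
Δx' = γ(Δx − vΔt) = 2.36132 × (8779 m − 0.9059×(2.998×10^8 m/s)×10.61×10^-6 s)
= 2.36132 × (5897.44 m) = 13.93 km

Δx' ≈ 13.93 km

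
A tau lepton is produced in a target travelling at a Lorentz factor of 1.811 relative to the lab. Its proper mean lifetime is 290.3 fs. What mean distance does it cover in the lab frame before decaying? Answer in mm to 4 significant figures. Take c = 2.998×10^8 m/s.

β = √(1 − 1/γ²) = √(1 − 1/1.811²) = 0.833724
Dilated lifetime: Δt = γτ₀ = 1.811 × 290.3 fs = 525.733 fs
d = vΔt = 0.833724c × 525.733 fs = 2.49951×10^8 m/s × 5.25733×10^-13 s = 0.1314 mm

d ≈ 0.1314 mm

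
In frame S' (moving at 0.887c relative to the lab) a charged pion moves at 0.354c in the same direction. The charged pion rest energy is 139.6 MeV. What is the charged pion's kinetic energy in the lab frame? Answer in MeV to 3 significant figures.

K ≈ 285 MeV

u_lab = (0.354 + 0.887)/(1 + 0.354×0.887) = 0.944446
γ = 1/√(1 − 0.944446²) = 3.0426
K = (γ − 1)m₀c² = (3.0426 − 1) × 139.6 = 2.0426 × 139.6 = 285 MeV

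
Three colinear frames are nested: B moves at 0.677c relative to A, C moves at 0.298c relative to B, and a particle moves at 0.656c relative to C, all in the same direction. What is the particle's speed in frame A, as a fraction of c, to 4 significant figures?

u ≈ 0.9576c

Compose boost 2: (0.298 + 0.677)/(1 + 0.298×0.677) = 0.9750/1.20175 = 0.811320
Compose boost 3: (0.656 + 0.811320)/(1 + 0.656×0.811320) = 1.46732/1.53223 = 0.9576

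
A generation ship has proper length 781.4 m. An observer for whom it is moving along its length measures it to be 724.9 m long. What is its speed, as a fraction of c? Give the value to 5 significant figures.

γ = L₀/L = 781.4/724.9 = 1.077942
β = √(1 − 1/γ²) = 0.37334

β ≈ 0.37334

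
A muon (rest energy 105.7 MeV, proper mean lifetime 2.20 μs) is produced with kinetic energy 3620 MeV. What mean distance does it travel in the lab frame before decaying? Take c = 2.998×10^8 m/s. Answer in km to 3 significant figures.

d ≈ 23.2 km

γ = 1 + K/(m₀c²) = 1 + 3620/105.7 = 35.248
β = √(1 − 1/γ²) = 0.99960
Dilated lifetime: γτ₀ = 35.248 × 2.20 μs = 77.545 μs
d = βc·γτ₀ = 0.99960 × (2.998×10^8 m/s) × 7.7545×10^-5 s = 23.2 km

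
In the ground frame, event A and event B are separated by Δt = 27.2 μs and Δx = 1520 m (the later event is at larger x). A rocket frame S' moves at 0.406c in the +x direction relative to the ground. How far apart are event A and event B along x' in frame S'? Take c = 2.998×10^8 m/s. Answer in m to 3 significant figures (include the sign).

Δx' ≈ -1960 m

γ = 1/√(1 − 0.406²) = 1.0942
Δx' = γ(Δx − vΔt) = 1.0942 × (1520 m − 0.406×(2.998×10^8 m/s)×27.2×10^-6 s)
= 1.0942 × (-1790.8 m) = -1960 m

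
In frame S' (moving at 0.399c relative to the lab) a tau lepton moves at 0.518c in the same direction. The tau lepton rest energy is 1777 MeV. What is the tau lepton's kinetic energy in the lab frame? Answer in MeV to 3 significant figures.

u_lab = (0.518 + 0.399)/(1 + 0.518×0.399) = 0.759935
γ = 1/√(1 − 0.759935²) = 1.5385
K = (γ − 1)m₀c² = (1.5385 − 1) × 1777 = 0.53846 × 1777 = 957 MeV

K ≈ 957 MeV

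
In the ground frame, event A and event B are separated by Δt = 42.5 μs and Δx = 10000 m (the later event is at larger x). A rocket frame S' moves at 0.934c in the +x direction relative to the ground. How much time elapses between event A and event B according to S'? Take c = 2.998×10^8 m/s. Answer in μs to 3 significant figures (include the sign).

Δt' ≈ 31.8 μs

γ = 1/√(1 − 0.934²) = 2.7990
Δt' = γ(Δt − vΔx/c²) = 2.7990 × (42.5 μs − 0.934×10000 m / (2.998×10^8 m/s))
= 2.7990 × (11.346 μs) = 31.8 μs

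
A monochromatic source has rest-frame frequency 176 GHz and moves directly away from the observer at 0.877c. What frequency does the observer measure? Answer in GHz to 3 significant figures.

Relativistic Doppler: f_obs = f_src √((1−β)/(1+β))
= 176 × √(0.12300/1.8770) = 176 × 0.25599 = 45.1 GHz

f_obs ≈ 45.1 GHz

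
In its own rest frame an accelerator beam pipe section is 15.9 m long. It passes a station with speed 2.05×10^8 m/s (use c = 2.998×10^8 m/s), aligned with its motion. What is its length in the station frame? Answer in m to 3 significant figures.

β = v/c = 2.05×10^8 / 2.998×10^8 = 0.68379
γ = 1/√(1 − 0.68379²) = 1.3705
Length contraction: L = L₀/γ = 15.9/1.3705 = 11.6 m

L ≈ 11.6 m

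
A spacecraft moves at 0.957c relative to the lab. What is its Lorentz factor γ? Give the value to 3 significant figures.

γ = 1/√(1 − β²) = 1/√(1 − 0.957²) = 1/√(0.084151) = 3.45

γ ≈ 3.45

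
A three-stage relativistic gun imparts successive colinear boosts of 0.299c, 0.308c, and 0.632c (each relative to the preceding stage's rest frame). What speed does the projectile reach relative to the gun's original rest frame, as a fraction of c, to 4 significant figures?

Compose boost 2: (0.308 + 0.299)/(1 + 0.308×0.299) = 0.6070/1.09209 = 0.555814
Compose boost 3: (0.632 + 0.555814)/(1 + 0.632×0.555814) = 1.18781/1.35127 = 0.8790

u ≈ 0.8790c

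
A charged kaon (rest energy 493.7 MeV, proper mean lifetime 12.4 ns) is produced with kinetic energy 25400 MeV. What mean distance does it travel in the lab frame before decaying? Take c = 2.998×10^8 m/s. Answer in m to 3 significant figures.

d ≈ 195 m

γ = 1 + K/(m₀c²) = 1 + 25400/493.7 = 52.448
β = √(1 − 1/γ²) = 0.99982
Dilated lifetime: γτ₀ = 52.448 × 12.4 ns = 650.36 ns
d = βc·γτ₀ = 0.99982 × (2.998×10^8 m/s) × 6.5036×10^-7 s = 195 m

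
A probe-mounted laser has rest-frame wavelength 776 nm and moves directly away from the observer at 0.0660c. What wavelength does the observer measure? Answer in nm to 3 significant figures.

Relativistic Doppler: λ_obs = λ_src √((1+β)/(1−β))
= 776 × √(1.0660/0.93400) = 776 × 1.0683 = 829 nm

λ_obs ≈ 829 nm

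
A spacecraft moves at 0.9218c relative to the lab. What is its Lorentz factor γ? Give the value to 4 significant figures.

γ = 1/√(1 − β²) = 1/√(1 − 0.9218²) = 1/√(0.150285) = 2.580

γ ≈ 2.580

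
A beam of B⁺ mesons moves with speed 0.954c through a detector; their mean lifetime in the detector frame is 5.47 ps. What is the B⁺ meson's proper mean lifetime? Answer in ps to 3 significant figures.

τ₀ ≈ 1.64 ps

γ = 1/√(1 − 0.954²) = 3.3355
Proper time: τ₀ = Δt/γ = 5.47/3.3355 = 1.64 ps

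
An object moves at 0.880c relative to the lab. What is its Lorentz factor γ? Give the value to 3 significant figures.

γ = 1/√(1 − β²) = 1/√(1 − 0.880²) = 1/√(0.22560) = 2.11

γ ≈ 2.11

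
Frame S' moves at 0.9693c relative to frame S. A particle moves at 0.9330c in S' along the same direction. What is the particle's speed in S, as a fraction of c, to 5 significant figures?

Relativistic velocity addition: u = (u' + v)/(1 + u'v/c²)
= (0.9330 + 0.9693)/(1 + 0.9330×0.9693) = 1.9023/1.904357 = 0.99892

u ≈ 0.99892c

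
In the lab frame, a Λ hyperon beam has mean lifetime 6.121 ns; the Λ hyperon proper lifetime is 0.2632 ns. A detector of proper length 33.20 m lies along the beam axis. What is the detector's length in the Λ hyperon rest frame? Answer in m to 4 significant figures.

Time dilation ⇒ γ = Δt/τ₀ = 6.121/0.2632 = 23.2561
Length contraction: L = L₀/γ = 33.20/23.2561 = 1.428 m

L ≈ 1.428 m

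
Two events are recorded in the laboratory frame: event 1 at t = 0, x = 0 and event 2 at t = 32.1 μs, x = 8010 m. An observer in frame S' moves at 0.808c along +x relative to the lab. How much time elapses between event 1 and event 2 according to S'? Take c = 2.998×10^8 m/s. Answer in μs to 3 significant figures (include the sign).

Δt' ≈ 17.8 μs

γ = 1/√(1 − 0.808²) = 1.6973
Δt' = γ(Δt − vΔx/c²) = 1.6973 × (32.1 μs − 0.808×8010 m / (2.998×10^8 m/s))
= 1.6973 × (10.512 μs) = 17.8 μs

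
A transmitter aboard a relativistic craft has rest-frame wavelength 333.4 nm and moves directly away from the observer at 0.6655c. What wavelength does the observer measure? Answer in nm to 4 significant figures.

Relativistic Doppler: λ_obs = λ_src √((1+β)/(1−β))
= 333.4 × √(1.66550/0.334500) = 333.4 × 2.23138 = 743.9 nm

λ_obs ≈ 743.9 nm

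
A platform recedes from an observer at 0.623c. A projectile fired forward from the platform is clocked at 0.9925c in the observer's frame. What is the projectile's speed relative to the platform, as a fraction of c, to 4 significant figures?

Inverse velocity addition: u' = (u − v)/(1 − uv/c²)
= (0.9925 − 0.623)/(1 − 0.9925×0.623) = 0.3695/0.381672 = 0.9681

u' ≈ 0.9681c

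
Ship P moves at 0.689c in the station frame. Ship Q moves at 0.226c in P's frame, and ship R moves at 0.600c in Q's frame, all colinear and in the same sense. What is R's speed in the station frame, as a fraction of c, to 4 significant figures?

Compose boost 2: (0.226 + 0.689)/(1 + 0.226×0.689) = 0.9150/1.15571 = 0.791718
Compose boost 3: (0.600 + 0.791718)/(1 + 0.600×0.791718) = 1.39172/1.47503 = 0.9435

u ≈ 0.9435c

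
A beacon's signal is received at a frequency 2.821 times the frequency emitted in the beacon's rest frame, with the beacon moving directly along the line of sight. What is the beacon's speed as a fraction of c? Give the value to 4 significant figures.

f_obs/f_src = √((1+β)/(1−β)) = 2.821  ⇒  (1+β)/(1−β) = 7.95804
β = |1 − D²|/(1 + D²) = |1 − 7.95804|/(1 + 7.95804) = 0.7767

β ≈ 0.7767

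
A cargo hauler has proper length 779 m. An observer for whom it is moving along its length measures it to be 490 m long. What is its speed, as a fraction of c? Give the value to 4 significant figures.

β ≈ 0.7774

γ = L₀/L = 779/490 = 1.58980
β = √(1 − 1/γ²) = 0.7774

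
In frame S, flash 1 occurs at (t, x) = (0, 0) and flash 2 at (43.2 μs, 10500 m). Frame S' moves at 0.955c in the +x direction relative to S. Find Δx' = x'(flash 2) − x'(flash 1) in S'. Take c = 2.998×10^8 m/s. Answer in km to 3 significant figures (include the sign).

Δx' ≈ -6.30 km

γ = 1/√(1 − 0.955²) = 3.3715
Δx' = γ(Δx − vΔt) = 3.3715 × (10500 m − 0.955×(2.998×10^8 m/s)×43.2×10^-6 s)
= 3.3715 × (-1868.5 m) = -6.30 km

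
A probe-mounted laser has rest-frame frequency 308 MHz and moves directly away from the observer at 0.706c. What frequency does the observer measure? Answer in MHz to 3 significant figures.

Relativistic Doppler: f_obs = f_src √((1−β)/(1+β))
= 308 × √(0.29400/1.7060) = 308 × 0.41513 = 128 MHz

f_obs ≈ 128 MHz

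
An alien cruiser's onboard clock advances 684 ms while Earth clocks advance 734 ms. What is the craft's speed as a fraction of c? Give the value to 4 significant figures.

γ = Δt/τ₀ = 734/684 = 1.07310
β = √(1 − 1/γ²) = √(1 − 1/1.07310²) = 0.3628

β ≈ 0.3628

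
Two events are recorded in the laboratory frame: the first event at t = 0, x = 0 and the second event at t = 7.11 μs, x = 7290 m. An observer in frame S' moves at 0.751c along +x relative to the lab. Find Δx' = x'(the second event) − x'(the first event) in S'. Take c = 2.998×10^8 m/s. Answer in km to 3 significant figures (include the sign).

γ = 1/√(1 − 0.751²) = 1.5145
Δx' = γ(Δx − vΔt) = 1.5145 × (7290 m − 0.751×(2.998×10^8 m/s)×7.11×10^-6 s)
= 1.5145 × (5689.2 m) = 8.62 km

Δx' ≈ 8.62 km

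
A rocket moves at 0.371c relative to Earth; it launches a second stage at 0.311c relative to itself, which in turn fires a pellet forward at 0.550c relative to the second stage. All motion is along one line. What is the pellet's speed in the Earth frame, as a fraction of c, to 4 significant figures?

u ≈ 0.8692c

Compose boost 2: (0.311 + 0.371)/(1 + 0.311×0.371) = 0.6820/1.11538 = 0.611450
Compose boost 3: (0.550 + 0.611450)/(1 + 0.550×0.611450) = 1.16145/1.33630 = 0.8692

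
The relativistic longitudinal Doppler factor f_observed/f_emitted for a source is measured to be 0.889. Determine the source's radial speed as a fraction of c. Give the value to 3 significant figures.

f_obs/f_src = √((1−β)/(1+β)) = 0.889  ⇒  (1−β)/(1+β) = 0.79032
β = |1 − D²|/(1 + D²) = |1 − 0.79032|/(1 + 0.79032) = 0.117

β ≈ 0.117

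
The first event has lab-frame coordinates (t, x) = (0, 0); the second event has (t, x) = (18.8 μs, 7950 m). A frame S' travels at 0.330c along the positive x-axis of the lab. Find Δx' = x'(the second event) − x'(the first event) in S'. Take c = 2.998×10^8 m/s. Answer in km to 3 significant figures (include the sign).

Δx' ≈ 6.45 km

γ = 1/√(1 − 0.330²) = 1.0593
Δx' = γ(Δx − vΔt) = 1.0593 × (7950 m − 0.330×(2.998×10^8 m/s)×18.8×10^-6 s)
= 1.0593 × (6090.0 m) = 6.45 km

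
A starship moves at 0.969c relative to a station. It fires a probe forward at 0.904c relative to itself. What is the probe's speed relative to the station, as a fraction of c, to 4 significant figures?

u ≈ 0.9984c

Relativistic velocity addition: u = (u' + v)/(1 + u'v/c²)
= (0.904 + 0.969)/(1 + 0.904×0.969) = 1.873/1.87598 = 0.9984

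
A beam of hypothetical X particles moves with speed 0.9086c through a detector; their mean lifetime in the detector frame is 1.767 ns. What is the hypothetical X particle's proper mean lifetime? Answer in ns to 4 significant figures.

τ₀ ≈ 0.7380 ns

γ = 1/√(1 − 0.9086²) = 2.39425
Proper time: τ₀ = Δt/γ = 1.767/2.39425 = 0.7380 ns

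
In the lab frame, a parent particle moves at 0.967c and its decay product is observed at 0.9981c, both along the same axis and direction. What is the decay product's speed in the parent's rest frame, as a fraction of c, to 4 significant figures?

u' ≈ 0.8927c

Inverse velocity addition: u' = (u − v)/(1 − uv/c²)
= (0.9981 − 0.967)/(1 − 0.9981×0.967) = 0.03110/0.0348373 = 0.8927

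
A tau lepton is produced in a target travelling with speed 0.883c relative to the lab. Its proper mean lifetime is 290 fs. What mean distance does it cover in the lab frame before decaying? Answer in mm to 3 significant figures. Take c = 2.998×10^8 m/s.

d ≈ 0.164 mm

γ = 1/√(1 − 0.883²) = 2.1305
Dilated lifetime: Δt = γτ₀ = 2.1305 × 290 fs = 617.85 fs
d = vΔt = 0.883c × 617.85 fs = 2.6472×10^8 m/s × 6.1785×10^-13 s = 0.164 mm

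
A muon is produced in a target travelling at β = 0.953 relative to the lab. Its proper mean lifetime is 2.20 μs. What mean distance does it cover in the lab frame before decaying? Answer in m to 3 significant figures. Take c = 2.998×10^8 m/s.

γ = 1/√(1 − 0.953²) = 3.3007
Dilated lifetime: Δt = γτ₀ = 3.3007 × 2.20 μs = 7.2614 μs
d = vΔt = 0.953c × 7.2614 μs = 2.8571×10^8 m/s × 7.2614×10^-6 s = 2070 m

d ≈ 2070 m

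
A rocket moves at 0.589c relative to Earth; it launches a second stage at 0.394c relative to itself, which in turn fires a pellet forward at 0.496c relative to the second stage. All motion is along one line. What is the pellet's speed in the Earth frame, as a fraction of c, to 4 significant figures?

Compose boost 2: (0.394 + 0.589)/(1 + 0.394×0.589) = 0.9830/1.23207 = 0.797847
Compose boost 3: (0.496 + 0.797847)/(1 + 0.496×0.797847) = 1.29385/1.39573 = 0.9270

u ≈ 0.9270c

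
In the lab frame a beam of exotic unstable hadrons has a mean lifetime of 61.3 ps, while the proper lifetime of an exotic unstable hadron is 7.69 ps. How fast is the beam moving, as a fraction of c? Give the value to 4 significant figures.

β ≈ 0.9921

γ = Δt/τ₀ = 61.3/7.69 = 7.97139
β = √(1 − 1/γ²) = √(1 − 1/7.97139²) = 0.9921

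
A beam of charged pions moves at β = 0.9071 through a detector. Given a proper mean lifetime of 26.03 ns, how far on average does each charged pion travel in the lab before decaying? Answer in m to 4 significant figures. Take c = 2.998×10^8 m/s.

d ≈ 16.82 m

γ = 1/√(1 − 0.9071²) = 2.37578
Dilated lifetime: Δt = γτ₀ = 2.37578 × 26.03 ns = 61.8414 ns
d = vΔt = 0.9071c × 61.8414 ns = 2.71949×10^8 m/s × 6.18414×10^-8 s = 16.82 m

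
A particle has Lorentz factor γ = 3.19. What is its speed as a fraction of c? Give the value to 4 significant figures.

β = √(1 − 1/γ²) = √(1 − 1/3.19²) = √(0.901731) = 0.9496

β ≈ 0.9496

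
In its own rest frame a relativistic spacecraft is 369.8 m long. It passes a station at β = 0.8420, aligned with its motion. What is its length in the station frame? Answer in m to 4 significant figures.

L ≈ 199.5 m

γ = 1/√(1 − 0.8420²) = 1.85365
Length contraction: L = L₀/γ = 369.8/1.85365 = 199.5 m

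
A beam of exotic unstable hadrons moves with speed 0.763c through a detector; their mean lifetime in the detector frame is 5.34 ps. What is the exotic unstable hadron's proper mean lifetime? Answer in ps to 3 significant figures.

γ = 1/√(1 − 0.763²) = 1.5470
Proper time: τ₀ = Δt/γ = 5.34/1.5470 = 3.45 ps

τ₀ ≈ 3.45 ps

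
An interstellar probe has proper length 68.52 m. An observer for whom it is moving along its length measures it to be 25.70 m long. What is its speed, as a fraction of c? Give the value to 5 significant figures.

γ = L₀/L = 68.52/25.70 = 2.666148
β = √(1 − 1/γ²) = 0.92700

β ≈ 0.92700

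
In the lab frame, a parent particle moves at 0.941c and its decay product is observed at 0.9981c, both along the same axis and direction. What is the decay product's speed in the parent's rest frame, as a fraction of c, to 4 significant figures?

u' ≈ 0.9393c

Inverse velocity addition: u' = (u − v)/(1 − uv/c²)
= (0.9981 − 0.941)/(1 − 0.9981×0.941) = 0.05710/0.0607879 = 0.9393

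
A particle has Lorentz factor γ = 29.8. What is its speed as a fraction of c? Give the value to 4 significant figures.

β ≈ 0.9994

β = √(1 − 1/γ²) = √(1 − 1/29.8²) = √(0.998874) = 0.9994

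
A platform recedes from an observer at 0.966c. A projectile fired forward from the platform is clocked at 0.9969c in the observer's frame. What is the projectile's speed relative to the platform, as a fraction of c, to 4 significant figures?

u' ≈ 0.8353c

Inverse velocity addition: u' = (u − v)/(1 − uv/c²)
= (0.9969 − 0.966)/(1 − 0.9969×0.966) = 0.03090/0.0369946 = 0.8353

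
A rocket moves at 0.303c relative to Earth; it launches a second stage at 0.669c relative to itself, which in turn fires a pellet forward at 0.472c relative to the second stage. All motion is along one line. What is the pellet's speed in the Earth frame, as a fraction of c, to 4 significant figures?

u ≈ 0.9267c

Compose boost 2: (0.669 + 0.303)/(1 + 0.669×0.303) = 0.9720/1.20271 = 0.808177
Compose boost 3: (0.472 + 0.808177)/(1 + 0.472×0.808177) = 1.28018/1.38146 = 0.9267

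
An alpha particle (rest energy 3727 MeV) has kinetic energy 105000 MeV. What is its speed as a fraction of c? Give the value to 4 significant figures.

β ≈ 0.9994

γ = 1 + K/(m₀c²) = 1 + 105000/3727 = 29.1728
β = √(1 − 1/γ²) = 0.9994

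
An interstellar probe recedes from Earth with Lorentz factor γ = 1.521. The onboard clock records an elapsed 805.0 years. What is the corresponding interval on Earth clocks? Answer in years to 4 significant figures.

γ = 1.521 (given)
Time dilation: Δt = γτ₀ = 1.521 × 805.0 years = 1224 years

Δt ≈ 1224 years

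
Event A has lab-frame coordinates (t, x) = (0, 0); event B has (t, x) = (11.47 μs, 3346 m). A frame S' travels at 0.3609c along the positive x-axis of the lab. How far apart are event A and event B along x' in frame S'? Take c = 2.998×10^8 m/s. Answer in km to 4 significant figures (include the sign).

γ = 1/√(1 − 0.3609²) = 1.07227
Δx' = γ(Δx − vΔt) = 1.07227 × (3346 m − 0.3609×(2.998×10^8 m/s)×11.47×10^-6 s)
= 1.07227 × (2104.97 m) = 2.257 km

Δx' ≈ 2.257 km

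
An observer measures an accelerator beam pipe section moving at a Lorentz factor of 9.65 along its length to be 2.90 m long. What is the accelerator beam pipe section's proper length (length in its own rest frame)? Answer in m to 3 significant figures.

γ = 9.65 (given)
L₀ = γL = 9.65 × 2.90 = 28.0 m

L₀ ≈ 28.0 m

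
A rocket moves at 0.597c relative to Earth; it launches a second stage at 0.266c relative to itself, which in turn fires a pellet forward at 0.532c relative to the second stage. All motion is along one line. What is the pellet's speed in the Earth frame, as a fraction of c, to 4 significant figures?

u ≈ 0.9144c

Compose boost 2: (0.266 + 0.597)/(1 + 0.266×0.597) = 0.8630/1.15880 = 0.744735
Compose boost 3: (0.532 + 0.744735)/(1 + 0.532×0.744735) = 1.27673/1.39620 = 0.9144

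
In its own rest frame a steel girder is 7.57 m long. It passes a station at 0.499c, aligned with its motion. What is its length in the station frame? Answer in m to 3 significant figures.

L ≈ 6.56 m

γ = 1/√(1 − 0.499²) = 1.1539
Length contraction: L = L₀/γ = 7.57/1.1539 = 6.56 m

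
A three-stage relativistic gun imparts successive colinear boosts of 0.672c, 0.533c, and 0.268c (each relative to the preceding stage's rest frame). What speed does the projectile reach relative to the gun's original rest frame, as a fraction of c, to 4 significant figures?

u ≈ 0.9333c

Compose boost 2: (0.533 + 0.672)/(1 + 0.533×0.672) = 1.205/1.35818 = 0.887219
Compose boost 3: (0.268 + 0.887219)/(1 + 0.268×0.887219) = 1.15522/1.23777 = 0.9333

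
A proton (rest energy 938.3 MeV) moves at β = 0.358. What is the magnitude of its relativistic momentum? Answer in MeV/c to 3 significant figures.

p ≈ 360 MeV/c

γ = 1/√(1 − 0.358²) = 1.0710
p = γβm₀c = 1.0710 × 0.358 × 938.3 MeV/c = 360 MeV/c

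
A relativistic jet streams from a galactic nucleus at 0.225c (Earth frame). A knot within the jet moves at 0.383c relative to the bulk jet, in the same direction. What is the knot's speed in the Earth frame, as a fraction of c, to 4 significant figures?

u ≈ 0.5598c

Relativistic velocity addition: u = (u' + v)/(1 + u'v/c²)
= (0.383 + 0.225)/(1 + 0.383×0.225) = 0.6080/1.08617 = 0.5598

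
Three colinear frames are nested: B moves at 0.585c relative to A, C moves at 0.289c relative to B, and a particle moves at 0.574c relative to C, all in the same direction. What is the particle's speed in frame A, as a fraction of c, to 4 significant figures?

Compose boost 2: (0.289 + 0.585)/(1 + 0.289×0.585) = 0.8740/1.16907 = 0.747606
Compose boost 3: (0.574 + 0.747606)/(1 + 0.574×0.747606) = 1.32161/1.42913 = 0.9248

u ≈ 0.9248c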